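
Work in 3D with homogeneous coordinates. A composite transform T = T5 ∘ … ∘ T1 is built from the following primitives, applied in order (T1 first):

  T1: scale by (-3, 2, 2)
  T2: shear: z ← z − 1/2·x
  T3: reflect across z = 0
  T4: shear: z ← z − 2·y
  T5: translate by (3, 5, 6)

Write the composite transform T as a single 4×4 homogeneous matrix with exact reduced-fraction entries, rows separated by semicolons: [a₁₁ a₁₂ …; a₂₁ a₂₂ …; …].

T = [-3 0 0 3; 0 2 0 5; -3/2 -4 -2 6; 0 0 0 1]

T1 = [-3 0 0 0; 0 2 0 0; 0 0 2 0; 0 0 0 1]
T2·T1 = [-3 0 0 0; 0 2 0 0; 3/2 0 2 0; 0 0 0 1]
T3·…·T1 = [-3 0 0 0; 0 2 0 0; -3/2 0 -2 0; 0 0 0 1]
T4·…·T1 = [-3 0 0 0; 0 2 0 0; -3/2 -4 -2 0; 0 0 0 1]
T5·…·T1 = [-3 0 0 3; 0 2 0 5; -3/2 -4 -2 6; 0 0 0 1]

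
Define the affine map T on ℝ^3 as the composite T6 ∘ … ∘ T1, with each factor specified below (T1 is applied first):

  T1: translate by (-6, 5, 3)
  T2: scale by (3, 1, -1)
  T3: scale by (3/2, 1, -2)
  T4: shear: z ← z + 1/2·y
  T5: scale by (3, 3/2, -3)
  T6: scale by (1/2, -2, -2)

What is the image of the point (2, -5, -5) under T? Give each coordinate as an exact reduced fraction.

T(p) = (-27, 0, -24)

T1 translate by (-6, 5, 3): (2, -5, -5) → (-4, 0, -2)
T2 scale by (3, 1, -1): (-4, 0, -2) → (-12, 0, 2)
T3 scale by (3/2, 1, -2): (-12, 0, 2) → (-18, 0, -4)
T4 shear: z ← z + 1/2·y: (-18, 0, -4) → (-18, 0, -4)
T5 scale by (3, 3/2, -3): (-18, 0, -4) → (-54, 0, 12)
T6 scale by (1/2, -2, -2): (-54, 0, 12) → (-27, 0, -24)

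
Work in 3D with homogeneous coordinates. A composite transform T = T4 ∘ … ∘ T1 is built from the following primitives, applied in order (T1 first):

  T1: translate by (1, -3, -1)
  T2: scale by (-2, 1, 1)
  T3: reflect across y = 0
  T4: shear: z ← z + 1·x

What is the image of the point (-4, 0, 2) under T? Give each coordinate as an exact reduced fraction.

T(p) = (6, 3, 7)

T1 translate by (1, -3, -1): (-4, 0, 2) → (-3, -3, 1)
T2 scale by (-2, 1, 1): (-3, -3, 1) → (6, -3, 1)
T3 reflect across y = 0: (6, -3, 1) → (6, 3, 1)
T4 shear: z ← z + 1·x: (6, 3, 1) → (6, 3, 7)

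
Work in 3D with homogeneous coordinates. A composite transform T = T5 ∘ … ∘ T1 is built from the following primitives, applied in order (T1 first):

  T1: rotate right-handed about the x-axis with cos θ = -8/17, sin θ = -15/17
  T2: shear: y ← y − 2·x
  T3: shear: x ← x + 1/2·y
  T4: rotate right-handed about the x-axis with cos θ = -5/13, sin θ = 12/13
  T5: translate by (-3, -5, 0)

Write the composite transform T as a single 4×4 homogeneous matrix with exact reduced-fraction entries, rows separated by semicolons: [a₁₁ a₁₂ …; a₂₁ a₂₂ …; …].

T = [0 -4/17 15/34 -3; 10/13 220/221 21/221 -5; -24/13 -21/221 220/221 0; 0 0 0 1]

T1 = [1 0 0 0; 0 -8/17 15/17 0; 0 -15/17 -8/17 0; 0 0 0 1]
T2·T1 = [1 0 0 0; -2 -8/17 15/17 0; 0 -15/17 -8/17 0; 0 0 0 1]
T3·…·T1 = [0 -4/17 15/34 0; -2 -8/17 15/17 0; 0 -15/17 -8/17 0; 0 0 0 1]
T4·…·T1 = [0 -4/17 15/34 0; 10/13 220/221 21/221 0; -24/13 -21/221 220/221 0; 0 0 0 1]
T5·…·T1 = [0 -4/17 15/34 -3; 10/13 220/221 21/221 -5; -24/13 -21/221 220/221 0; 0 0 0 1]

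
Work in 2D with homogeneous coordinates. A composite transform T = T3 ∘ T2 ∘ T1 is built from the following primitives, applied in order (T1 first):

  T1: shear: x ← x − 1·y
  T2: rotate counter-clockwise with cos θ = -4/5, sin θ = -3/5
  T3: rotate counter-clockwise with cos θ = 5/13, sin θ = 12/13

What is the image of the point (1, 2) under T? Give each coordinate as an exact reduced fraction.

T1 shear: x ← x − 1·y: (1, 2) → (-1, 2)
T2 rotate counter-clockwise with cos θ = -4/5, sin θ = -3/5: (-1, 2) → (2, -1)
T3 rotate counter-clockwise with cos θ = 5/13, sin θ = 12/13: (2, -1) → (22/13, 19/13)

T(p) = (22/13, 19/13)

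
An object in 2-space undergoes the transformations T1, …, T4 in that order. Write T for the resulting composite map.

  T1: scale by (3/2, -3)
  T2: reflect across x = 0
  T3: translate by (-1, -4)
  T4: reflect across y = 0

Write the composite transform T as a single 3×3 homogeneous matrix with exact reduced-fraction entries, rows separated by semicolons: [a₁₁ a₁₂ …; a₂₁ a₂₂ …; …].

T = [-3/2 0 -1; 0 3 4; 0 0 1]

T1 = [3/2 0 0; 0 -3 0; 0 0 1]
T2·T1 = [-3/2 0 0; 0 -3 0; 0 0 1]
T3·…·T1 = [-3/2 0 -1; 0 -3 -4; 0 0 1]
T4·…·T1 = [-3/2 0 -1; 0 3 4; 0 0 1]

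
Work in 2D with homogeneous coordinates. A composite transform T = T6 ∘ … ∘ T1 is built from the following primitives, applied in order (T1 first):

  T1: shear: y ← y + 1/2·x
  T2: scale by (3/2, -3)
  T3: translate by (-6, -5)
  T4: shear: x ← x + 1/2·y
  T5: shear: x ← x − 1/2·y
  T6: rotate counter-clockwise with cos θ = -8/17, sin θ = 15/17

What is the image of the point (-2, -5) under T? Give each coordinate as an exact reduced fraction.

T1 shear: y ← y + 1/2·x: (-2, -5) → (-2, -6)
T2 scale by (3/2, -3): (-2, -6) → (-3, 18)
T3 translate by (-6, -5): (-3, 18) → (-9, 13)
T4 shear: x ← x + 1/2·y: (-9, 13) → (-5/2, 13)
T5 shear: x ← x − 1/2·y: (-5/2, 13) → (-9, 13)
T6 rotate counter-clockwise with cos θ = -8/17, sin θ = 15/17: (-9, 13) → (-123/17, -239/17)

T(p) = (-123/17, -239/17)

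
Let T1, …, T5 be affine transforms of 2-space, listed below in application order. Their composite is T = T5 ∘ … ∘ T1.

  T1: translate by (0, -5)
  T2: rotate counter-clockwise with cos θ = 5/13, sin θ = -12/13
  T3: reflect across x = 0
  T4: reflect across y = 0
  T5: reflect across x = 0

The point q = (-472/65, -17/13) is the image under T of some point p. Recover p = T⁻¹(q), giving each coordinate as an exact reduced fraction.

T1 = [1 0 0; 0 1 -5; 0 0 1]
T2·T1 = [5/13 12/13 -60/13; -12/13 5/13 -25/13; 0 0 1]
T3·…·T1 = [-5/13 -12/13 60/13; -12/13 5/13 -25/13; 0 0 1]
T4·…·T1 = [-5/13 -12/13 60/13; 12/13 -5/13 25/13; 0 0 1]
T5·…·T1 = [5/13 12/13 -60/13; 12/13 -5/13 25/13; 0 0 1]
det M = -1; M⁻¹ = [5/13 12/13 0; 12/13 -5/13 5; 0 0 1]
M⁻¹ · (-472/65, -17/13)ᵀ = (-4, -6/5)ᵀ

p = (-4, -6/5)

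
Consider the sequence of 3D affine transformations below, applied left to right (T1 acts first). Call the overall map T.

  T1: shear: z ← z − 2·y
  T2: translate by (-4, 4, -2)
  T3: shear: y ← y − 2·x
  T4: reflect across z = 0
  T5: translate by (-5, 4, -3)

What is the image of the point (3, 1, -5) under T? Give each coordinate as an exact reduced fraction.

T1 shear: z ← z − 2·y: (3, 1, -5) → (3, 1, -7)
T2 translate by (-4, 4, -2): (3, 1, -7) → (-1, 5, -9)
T3 shear: y ← y − 2·x: (-1, 5, -9) → (-1, 7, -9)
T4 reflect across z = 0: (-1, 7, -9) → (-1, 7, 9)
T5 translate by (-5, 4, -3): (-1, 7, 9) → (-6, 11, 6)

T(p) = (-6, 11, 6)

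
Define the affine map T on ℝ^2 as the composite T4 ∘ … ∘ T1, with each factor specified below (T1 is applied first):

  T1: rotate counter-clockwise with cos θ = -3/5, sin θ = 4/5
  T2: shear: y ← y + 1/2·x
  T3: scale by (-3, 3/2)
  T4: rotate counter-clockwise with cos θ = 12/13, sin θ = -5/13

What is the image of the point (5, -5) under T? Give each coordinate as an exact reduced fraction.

T1 rotate counter-clockwise with cos θ = -3/5, sin θ = 4/5: (5, -5) → (1, 7)
T2 shear: y ← y + 1/2·x: (1, 7) → (1, 15/2)
T3 scale by (-3, 3/2): (1, 15/2) → (-3, 45/4)
T4 rotate counter-clockwise with cos θ = 12/13, sin θ = -5/13: (-3, 45/4) → (81/52, 150/13)

T(p) = (81/52, 150/13)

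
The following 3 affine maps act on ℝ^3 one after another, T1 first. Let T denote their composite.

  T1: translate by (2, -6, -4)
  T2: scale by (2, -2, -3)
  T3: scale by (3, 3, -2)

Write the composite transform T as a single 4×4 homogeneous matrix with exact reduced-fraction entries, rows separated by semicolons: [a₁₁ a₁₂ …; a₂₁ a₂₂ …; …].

T1 = [1 0 0 2; 0 1 0 -6; 0 0 1 -4; 0 0 0 1]
T2·T1 = [2 0 0 4; 0 -2 0 12; 0 0 -3 12; 0 0 0 1]
T3·…·T1 = [6 0 0 12; 0 -6 0 36; 0 0 6 -24; 0 0 0 1]

T = [6 0 0 12; 0 -6 0 36; 0 0 6 -24; 0 0 0 1]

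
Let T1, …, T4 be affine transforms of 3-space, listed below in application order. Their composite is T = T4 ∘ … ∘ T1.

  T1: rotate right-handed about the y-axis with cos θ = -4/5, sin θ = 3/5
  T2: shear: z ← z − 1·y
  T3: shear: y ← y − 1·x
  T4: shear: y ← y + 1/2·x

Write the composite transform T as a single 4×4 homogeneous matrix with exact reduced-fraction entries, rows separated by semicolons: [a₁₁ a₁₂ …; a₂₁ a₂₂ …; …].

T1 = [-4/5 0 3/5 0; 0 1 0 0; -3/5 0 -4/5 0; 0 0 0 1]
T2·T1 = [-4/5 0 3/5 0; 0 1 0 0; -3/5 -1 -4/5 0; 0 0 0 1]
T3·…·T1 = [-4/5 0 3/5 0; 4/5 1 -3/5 0; -3/5 -1 -4/5 0; 0 0 0 1]
T4·…·T1 = [-4/5 0 3/5 0; 2/5 1 -3/10 0; -3/5 -1 -4/5 0; 0 0 0 1]

T = [-4/5 0 3/5 0; 2/5 1 -3/10 0; -3/5 -1 -4/5 0; 0 0 0 1]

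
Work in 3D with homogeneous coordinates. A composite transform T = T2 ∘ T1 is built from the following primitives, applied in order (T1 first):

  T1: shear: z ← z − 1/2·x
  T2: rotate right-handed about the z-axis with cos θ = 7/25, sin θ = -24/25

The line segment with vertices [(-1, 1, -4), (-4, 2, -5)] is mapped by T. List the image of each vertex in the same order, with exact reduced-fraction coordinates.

image vertices: (17/25, 31/25, -7/2), (4/5, 22/5, -3)

T1 shear: z ← z − 1/2·x: (-1, 1, -4) → (-1, 1, -7/2); (-4, 2, -5) → (-4, 2, -3)
T2 rotate right-handed about the z-axis with cos θ = 7/25, sin θ = -24/25: (-1, 1, -7/2) → (17/25, 31/25, -7/2); (-4, 2, -3) → (4/5, 22/5, -3)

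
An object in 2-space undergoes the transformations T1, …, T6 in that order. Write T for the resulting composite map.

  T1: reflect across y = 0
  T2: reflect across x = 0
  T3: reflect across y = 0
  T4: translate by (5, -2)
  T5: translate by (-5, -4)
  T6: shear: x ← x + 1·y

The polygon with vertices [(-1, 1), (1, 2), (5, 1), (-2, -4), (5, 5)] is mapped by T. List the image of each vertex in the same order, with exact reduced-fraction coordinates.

T1 reflect across y = 0: (-1, 1) → (-1, -1); (1, 2) → (1, -2); (5, 1) → (5, -1); (-2, -4) → (-2, 4); (5, 5) → (5, -5)
T2 reflect across x = 0: (-1, -1) → (1, -1); (1, -2) → (-1, -2); (5, -1) → (-5, -1); (-2, 4) → (2, 4); (5, -5) → (-5, -5)
T3 reflect across y = 0: (1, -1) → (1, 1); (-1, -2) → (-1, 2); (-5, -1) → (-5, 1); (2, 4) → (2, -4); (-5, -5) → (-5, 5)
T4 translate by (5, -2): (1, 1) → (6, -1); (-1, 2) → (4, 0); (-5, 1) → (0, -1); (2, -4) → (7, -6); (-5, 5) → (0, 3)
T5 translate by (-5, -4): (6, -1) → (1, -5); (4, 0) → (-1, -4); (0, -1) → (-5, -5); (7, -6) → (2, -10); (0, 3) → (-5, -1)
T6 shear: x ← x + 1·y: (1, -5) → (-4, -5); (-1, -4) → (-5, -4); (-5, -5) → (-10, -5); (2, -10) → (-8, -10); (-5, -1) → (-6, -1)

image vertices: (-4, -5), (-5, -4), (-10, -5), (-8, -10), (-6, -1)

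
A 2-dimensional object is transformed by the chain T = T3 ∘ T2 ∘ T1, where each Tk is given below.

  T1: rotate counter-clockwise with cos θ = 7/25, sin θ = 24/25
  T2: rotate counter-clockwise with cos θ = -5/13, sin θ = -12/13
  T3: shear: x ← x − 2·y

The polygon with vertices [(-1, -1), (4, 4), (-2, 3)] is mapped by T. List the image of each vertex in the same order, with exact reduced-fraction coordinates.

T1 rotate counter-clockwise with cos θ = 7/25, sin θ = 24/25: (-1, -1) → (17/25, -31/25); (4, 4) → (-68/25, 124/25); (-2, 3) → (-86/25, -27/25)
T2 rotate counter-clockwise with cos θ = -5/13, sin θ = -12/13: (17/25, -31/25) → (-457/325, -49/325); (-68/25, 124/25) → (1828/325, 196/325); (-86/25, -27/25) → (106/325, 1167/325)
T3 shear: x ← x − 2·y: (-457/325, -49/325) → (-359/325, -49/325); (1828/325, 196/325) → (1436/325, 196/325); (106/325, 1167/325) → (-2228/325, 1167/325)

image vertices: (-359/325, -49/325), (1436/325, 196/325), (-2228/325, 1167/325)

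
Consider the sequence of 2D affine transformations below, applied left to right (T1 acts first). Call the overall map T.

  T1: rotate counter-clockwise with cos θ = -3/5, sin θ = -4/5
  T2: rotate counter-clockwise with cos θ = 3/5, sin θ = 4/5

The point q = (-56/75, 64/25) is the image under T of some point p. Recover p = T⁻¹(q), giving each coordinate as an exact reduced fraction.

T1 = [-3/5 4/5 0; -4/5 -3/5 0; 0 0 1]
T2·T1 = [7/25 24/25 0; -24/25 7/25 0; 0 0 1]
det M = 1; M⁻¹ = [7/25 -24/25 0; 24/25 7/25 0; 0 0 1]
M⁻¹ · (-56/75, 64/25)ᵀ = (-8/3, 0)ᵀ

p = (-8/3, 0)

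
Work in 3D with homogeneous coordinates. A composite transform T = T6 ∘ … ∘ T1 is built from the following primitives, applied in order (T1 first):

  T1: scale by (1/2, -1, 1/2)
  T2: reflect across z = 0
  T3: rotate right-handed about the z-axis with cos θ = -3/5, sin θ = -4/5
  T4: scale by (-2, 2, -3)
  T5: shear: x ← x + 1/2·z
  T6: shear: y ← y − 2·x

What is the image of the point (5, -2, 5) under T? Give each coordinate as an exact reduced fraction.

T(p) = (71/20, -27/2, 15/2)

T1 scale by (1/2, -1, 1/2): (5, -2, 5) → (5/2, 2, 5/2)
T2 reflect across z = 0: (5/2, 2, 5/2) → (5/2, 2, -5/2)
T3 rotate right-handed about the z-axis with cos θ = -3/5, sin θ = -4/5: (5/2, 2, -5/2) → (1/10, -16/5, -5/2)
T4 scale by (-2, 2, -3): (1/10, -16/5, -5/2) → (-1/5, -32/5, 15/2)
T5 shear: x ← x + 1/2·z: (-1/5, -32/5, 15/2) → (71/20, -32/5, 15/2)
T6 shear: y ← y − 2·x: (71/20, -32/5, 15/2) → (71/20, -27/2, 15/2)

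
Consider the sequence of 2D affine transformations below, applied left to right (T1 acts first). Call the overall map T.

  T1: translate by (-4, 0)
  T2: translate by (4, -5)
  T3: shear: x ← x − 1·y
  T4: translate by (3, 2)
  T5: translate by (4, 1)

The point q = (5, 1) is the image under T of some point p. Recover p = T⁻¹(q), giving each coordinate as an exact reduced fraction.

T1 = [1 0 -4; 0 1 0; 0 0 1]
T2·T1 = [1 0 0; 0 1 -5; 0 0 1]
T3·…·T1 = [1 -1 5; 0 1 -5; 0 0 1]
T4·…·T1 = [1 -1 8; 0 1 -3; 0 0 1]
T5·…·T1 = [1 -1 12; 0 1 -2; 0 0 1]
det M = 1; M⁻¹ = [1 1 -10; 0 1 2; 0 0 1]
M⁻¹ · (5, 1)ᵀ = (-4, 3)ᵀ

p = (-4, 3)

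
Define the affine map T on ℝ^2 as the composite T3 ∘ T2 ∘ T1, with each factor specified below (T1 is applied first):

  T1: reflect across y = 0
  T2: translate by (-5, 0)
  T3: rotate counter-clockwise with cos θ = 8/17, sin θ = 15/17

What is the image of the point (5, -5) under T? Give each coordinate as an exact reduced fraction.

T(p) = (-75/17, 40/17)

T1 reflect across y = 0: (5, -5) → (5, 5)
T2 translate by (-5, 0): (5, 5) → (0, 5)
T3 rotate counter-clockwise with cos θ = 8/17, sin θ = 15/17: (0, 5) → (-75/17, 40/17)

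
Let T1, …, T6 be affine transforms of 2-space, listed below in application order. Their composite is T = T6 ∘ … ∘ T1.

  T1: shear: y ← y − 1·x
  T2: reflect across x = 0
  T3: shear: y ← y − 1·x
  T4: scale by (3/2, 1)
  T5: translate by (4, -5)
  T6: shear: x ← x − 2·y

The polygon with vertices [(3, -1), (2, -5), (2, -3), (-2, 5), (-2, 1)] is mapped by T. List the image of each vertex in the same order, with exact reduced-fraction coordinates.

image vertices: (23/2, -6), (21, -10), (17, -8), (7, 0), (15, -4)

T1 shear: y ← y − 1·x: (3, -1) → (3, -4); (2, -5) → (2, -7); (2, -3) → (2, -5); (-2, 5) → (-2, 7); (-2, 1) → (-2, 3)
T2 reflect across x = 0: (3, -4) → (-3, -4); (2, -7) → (-2, -7); (2, -5) → (-2, -5); (-2, 7) → (2, 7); (-2, 3) → (2, 3)
T3 shear: y ← y − 1·x: (-3, -4) → (-3, -1); (-2, -7) → (-2, -5); (-2, -5) → (-2, -3); (2, 7) → (2, 5); (2, 3) → (2, 1)
T4 scale by (3/2, 1): (-3, -1) → (-9/2, -1); (-2, -5) → (-3, -5); (-2, -3) → (-3, -3); (2, 5) → (3, 5); (2, 1) → (3, 1)
T5 translate by (4, -5): (-9/2, -1) → (-1/2, -6); (-3, -5) → (1, -10); (-3, -3) → (1, -8); (3, 5) → (7, 0); (3, 1) → (7, -4)
T6 shear: x ← x − 2·y: (-1/2, -6) → (23/2, -6); (1, -10) → (21, -10); (1, -8) → (17, -8); (7, 0) → (7, 0); (7, -4) → (15, -4)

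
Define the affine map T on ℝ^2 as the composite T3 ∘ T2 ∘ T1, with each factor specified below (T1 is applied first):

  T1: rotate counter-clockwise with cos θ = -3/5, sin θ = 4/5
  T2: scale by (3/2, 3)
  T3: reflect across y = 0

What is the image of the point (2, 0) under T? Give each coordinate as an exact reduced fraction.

T1 rotate counter-clockwise with cos θ = -3/5, sin θ = 4/5: (2, 0) → (-6/5, 8/5)
T2 scale by (3/2, 3): (-6/5, 8/5) → (-9/5, 24/5)
T3 reflect across y = 0: (-9/5, 24/5) → (-9/5, -24/5)

T(p) = (-9/5, -24/5)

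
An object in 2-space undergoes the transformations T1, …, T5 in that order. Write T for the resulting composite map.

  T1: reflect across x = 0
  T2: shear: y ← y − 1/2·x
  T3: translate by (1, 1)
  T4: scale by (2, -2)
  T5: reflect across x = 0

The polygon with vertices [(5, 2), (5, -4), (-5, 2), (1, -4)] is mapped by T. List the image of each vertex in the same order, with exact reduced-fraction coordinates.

T1 reflect across x = 0: (5, 2) → (-5, 2); (5, -4) → (-5, -4); (-5, 2) → (5, 2); (1, -4) → (-1, -4)
T2 shear: y ← y − 1/2·x: (-5, 2) → (-5, 9/2); (-5, -4) → (-5, -3/2); (5, 2) → (5, -1/2); (-1, -4) → (-1, -7/2)
T3 translate by (1, 1): (-5, 9/2) → (-4, 11/2); (-5, -3/2) → (-4, -1/2); (5, -1/2) → (6, 1/2); (-1, -7/2) → (0, -5/2)
T4 scale by (2, -2): (-4, 11/2) → (-8, -11); (-4, -1/2) → (-8, 1); (6, 1/2) → (12, -1); (0, -5/2) → (0, 5)
T5 reflect across x = 0: (-8, -11) → (8, -11); (-8, 1) → (8, 1); (12, -1) → (-12, -1); (0, 5) → (0, 5)

image vertices: (8, -11), (8, 1), (-12, -1), (0, 5)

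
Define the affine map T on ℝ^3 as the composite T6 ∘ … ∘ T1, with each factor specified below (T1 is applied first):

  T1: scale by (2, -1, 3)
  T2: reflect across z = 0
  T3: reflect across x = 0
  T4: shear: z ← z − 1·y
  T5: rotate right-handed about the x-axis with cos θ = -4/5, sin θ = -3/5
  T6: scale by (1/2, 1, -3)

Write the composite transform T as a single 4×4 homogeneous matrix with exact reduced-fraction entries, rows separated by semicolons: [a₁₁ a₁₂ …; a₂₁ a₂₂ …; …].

T = [-1 0 0 0; 0 7/5 -9/5 0; 0 3/5 -36/5 0; 0 0 0 1]

T1 = [2 0 0 0; 0 -1 0 0; 0 0 3 0; 0 0 0 1]
T2·T1 = [2 0 0 0; 0 -1 0 0; 0 0 -3 0; 0 0 0 1]
T3·…·T1 = [-2 0 0 0; 0 -1 0 0; 0 0 -3 0; 0 0 0 1]
T4·…·T1 = [-2 0 0 0; 0 -1 0 0; 0 1 -3 0; 0 0 0 1]
T5·…·T1 = [-2 0 0 0; 0 7/5 -9/5 0; 0 -1/5 12/5 0; 0 0 0 1]
T6·…·T1 = [-1 0 0 0; 0 7/5 -9/5 0; 0 3/5 -36/5 0; 0 0 0 1]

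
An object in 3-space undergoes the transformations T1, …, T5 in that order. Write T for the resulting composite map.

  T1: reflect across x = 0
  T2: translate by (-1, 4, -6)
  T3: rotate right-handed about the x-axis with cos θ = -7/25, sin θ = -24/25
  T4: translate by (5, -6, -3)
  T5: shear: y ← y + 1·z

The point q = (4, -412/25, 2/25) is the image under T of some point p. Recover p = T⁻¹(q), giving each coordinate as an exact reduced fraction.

p = (0, -4, -5)

T1 = [-1 0 0 0; 0 1 0 0; 0 0 1 0; 0 0 0 1]
T2·T1 = [-1 0 0 -1; 0 1 0 4; 0 0 1 -6; 0 0 0 1]
T3·…·T1 = [-1 0 0 -1; 0 -7/25 24/25 -172/25; 0 -24/25 -7/25 -54/25; 0 0 0 1]
T4·…·T1 = [-1 0 0 4; 0 -7/25 24/25 -322/25; 0 -24/25 -7/25 -129/25; 0 0 0 1]
T5·…·T1 = [-1 0 0 4; 0 -31/25 17/25 -451/25; 0 -24/25 -7/25 -129/25; 0 0 0 1]
det M = -1; M⁻¹ = [-1 0 0 4; 0 -7/25 -17/25 -214/25; 0 24/25 -31/25 273/25; 0 0 0 1]
M⁻¹ · (4, -412/25, 2/25)ᵀ = (0, -4, -5)ᵀ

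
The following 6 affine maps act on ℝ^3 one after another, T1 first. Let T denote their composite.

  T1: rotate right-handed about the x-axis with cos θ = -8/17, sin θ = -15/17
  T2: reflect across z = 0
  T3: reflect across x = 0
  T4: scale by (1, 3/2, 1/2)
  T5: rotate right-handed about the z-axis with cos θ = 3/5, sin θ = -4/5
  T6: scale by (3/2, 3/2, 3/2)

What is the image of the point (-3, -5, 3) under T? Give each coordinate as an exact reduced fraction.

T(p) = (117/10, 63/20, -9/4)

T1 rotate right-handed about the x-axis with cos θ = -8/17, sin θ = -15/17: (-3, -5, 3) → (-3, 5, 3)
T2 reflect across z = 0: (-3, 5, 3) → (-3, 5, -3)
T3 reflect across x = 0: (-3, 5, -3) → (3, 5, -3)
T4 scale by (1, 3/2, 1/2): (3, 5, -3) → (3, 15/2, -3/2)
T5 rotate right-handed about the z-axis with cos θ = 3/5, sin θ = -4/5: (3, 15/2, -3/2) → (39/5, 21/10, -3/2)
T6 scale by (3/2, 3/2, 3/2): (39/5, 21/10, -3/2) → (117/10, 63/20, -9/4)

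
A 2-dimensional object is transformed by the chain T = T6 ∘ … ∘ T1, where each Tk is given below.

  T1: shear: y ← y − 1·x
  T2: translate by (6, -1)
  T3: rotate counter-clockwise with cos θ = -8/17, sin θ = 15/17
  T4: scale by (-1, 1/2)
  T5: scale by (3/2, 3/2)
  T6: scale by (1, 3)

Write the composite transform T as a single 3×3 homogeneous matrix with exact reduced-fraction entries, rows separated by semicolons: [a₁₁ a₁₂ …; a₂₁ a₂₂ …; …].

T = [-21/34 45/34 99/34; 207/68 -18/17 441/34; 0 0 1]

T1 = [1 0 0; -1 1 0; 0 0 1]
T2·T1 = [1 0 6; -1 1 -1; 0 0 1]
T3·…·T1 = [7/17 -15/17 -33/17; 23/17 -8/17 98/17; 0 0 1]
T4·…·T1 = [-7/17 15/17 33/17; 23/34 -4/17 49/17; 0 0 1]
T5·…·T1 = [-21/34 45/34 99/34; 69/68 -6/17 147/34; 0 0 1]
T6·…·T1 = [-21/34 45/34 99/34; 207/68 -18/17 441/34; 0 0 1]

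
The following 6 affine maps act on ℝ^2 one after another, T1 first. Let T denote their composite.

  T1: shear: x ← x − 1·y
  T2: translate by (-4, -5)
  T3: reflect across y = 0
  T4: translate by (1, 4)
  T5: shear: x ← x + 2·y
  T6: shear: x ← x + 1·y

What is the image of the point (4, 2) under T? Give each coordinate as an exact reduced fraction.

T1 shear: x ← x − 1·y: (4, 2) → (2, 2)
T2 translate by (-4, -5): (2, 2) → (-2, -3)
T3 reflect across y = 0: (-2, -3) → (-2, 3)
T4 translate by (1, 4): (-2, 3) → (-1, 7)
T5 shear: x ← x + 2·y: (-1, 7) → (13, 7)
T6 shear: x ← x + 1·y: (13, 7) → (20, 7)

T(p) = (20, 7)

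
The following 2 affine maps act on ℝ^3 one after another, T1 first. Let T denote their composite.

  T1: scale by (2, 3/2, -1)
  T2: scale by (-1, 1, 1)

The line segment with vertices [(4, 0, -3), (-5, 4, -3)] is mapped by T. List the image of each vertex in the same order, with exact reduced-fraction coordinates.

image vertices: (-8, 0, 3), (10, 6, 3)

T1 scale by (2, 3/2, -1): (4, 0, -3) → (8, 0, 3); (-5, 4, -3) → (-10, 6, 3)
T2 scale by (-1, 1, 1): (8, 0, 3) → (-8, 0, 3); (-10, 6, 3) → (10, 6, 3)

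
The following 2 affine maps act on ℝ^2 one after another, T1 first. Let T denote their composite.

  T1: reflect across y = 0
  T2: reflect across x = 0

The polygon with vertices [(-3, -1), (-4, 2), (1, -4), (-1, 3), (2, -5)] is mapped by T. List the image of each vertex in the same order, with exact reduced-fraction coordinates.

T1 reflect across y = 0: (-3, -1) → (-3, 1); (-4, 2) → (-4, -2); (1, -4) → (1, 4); (-1, 3) → (-1, -3); (2, -5) → (2, 5)
T2 reflect across x = 0: (-3, 1) → (3, 1); (-4, -2) → (4, -2); (1, 4) → (-1, 4); (-1, -3) → (1, -3); (2, 5) → (-2, 5)

image vertices: (3, 1), (4, -2), (-1, 4), (1, -3), (-2, 5)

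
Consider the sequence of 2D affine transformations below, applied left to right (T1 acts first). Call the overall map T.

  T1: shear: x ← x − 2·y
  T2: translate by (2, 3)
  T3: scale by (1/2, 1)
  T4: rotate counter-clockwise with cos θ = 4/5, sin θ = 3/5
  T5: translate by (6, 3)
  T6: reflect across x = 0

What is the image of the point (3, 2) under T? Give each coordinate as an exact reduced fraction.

T(p) = (-17/5, 73/10)

T1 shear: x ← x − 2·y: (3, 2) → (-1, 2)
T2 translate by (2, 3): (-1, 2) → (1, 5)
T3 scale by (1/2, 1): (1, 5) → (1/2, 5)
T4 rotate counter-clockwise with cos θ = 4/5, sin θ = 3/5: (1/2, 5) → (-13/5, 43/10)
T5 translate by (6, 3): (-13/5, 43/10) → (17/5, 73/10)
T6 reflect across x = 0: (17/5, 73/10) → (-17/5, 73/10)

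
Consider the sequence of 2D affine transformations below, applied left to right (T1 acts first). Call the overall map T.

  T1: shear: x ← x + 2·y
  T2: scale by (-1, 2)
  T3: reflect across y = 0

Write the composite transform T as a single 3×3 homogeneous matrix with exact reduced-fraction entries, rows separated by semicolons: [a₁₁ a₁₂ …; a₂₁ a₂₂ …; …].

T1 = [1 2 0; 0 1 0; 0 0 1]
T2·T1 = [-1 -2 0; 0 2 0; 0 0 1]
T3·…·T1 = [-1 -2 0; 0 -2 0; 0 0 1]

T = [-1 -2 0; 0 -2 0; 0 0 1]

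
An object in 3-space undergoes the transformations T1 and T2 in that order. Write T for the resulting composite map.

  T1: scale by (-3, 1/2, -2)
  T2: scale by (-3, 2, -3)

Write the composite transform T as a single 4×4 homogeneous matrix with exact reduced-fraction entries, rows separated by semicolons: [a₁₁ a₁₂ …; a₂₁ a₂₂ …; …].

T = [9 0 0 0; 0 1 0 0; 0 0 6 0; 0 0 0 1]

T1 = [-3 0 0 0; 0 1/2 0 0; 0 0 -2 0; 0 0 0 1]
T2·T1 = [9 0 0 0; 0 1 0 0; 0 0 6 0; 0 0 0 1]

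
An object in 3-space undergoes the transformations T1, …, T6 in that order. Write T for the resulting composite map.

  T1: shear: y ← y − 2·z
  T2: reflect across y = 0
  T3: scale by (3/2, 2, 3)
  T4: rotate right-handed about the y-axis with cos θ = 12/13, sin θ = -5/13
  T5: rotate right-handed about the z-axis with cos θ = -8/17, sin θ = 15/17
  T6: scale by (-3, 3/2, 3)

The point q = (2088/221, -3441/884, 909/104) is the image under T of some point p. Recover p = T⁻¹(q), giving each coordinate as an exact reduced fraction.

p = (1/4, 0, 1)

T1 = [1 0 0 0; 0 1 -2 0; 0 0 1 0; 0 0 0 1]
T2·T1 = [1 0 0 0; 0 -1 2 0; 0 0 1 0; 0 0 0 1]
T3·…·T1 = [3/2 0 0 0; 0 -2 4 0; 0 0 3 0; 0 0 0 1]
T4·…·T1 = [18/13 0 -15/13 0; 0 -2 4 0; 15/26 0 36/13 0; 0 0 0 1]
T5·…·T1 = [-144/221 30/17 -660/221 0; 270/221 16/17 -641/221 0; 15/26 0 36/13 0; 0 0 0 1]
T6·…·T1 = [432/221 -90/17 1980/221 0; 405/221 24/17 -1923/442 0; 45/26 0 108/13 0; 0 0 0 1]
det M = 243/2; M⁻¹ = [64/663 80/221 10/117 0; -745/3978 4/663 8/39 0; -40/1989 -50/663 4/39 0; 0 0 0 1]
M⁻¹ · (2088/221, -3441/884, 909/104)ᵀ = (1/4, 0, 1)ᵀ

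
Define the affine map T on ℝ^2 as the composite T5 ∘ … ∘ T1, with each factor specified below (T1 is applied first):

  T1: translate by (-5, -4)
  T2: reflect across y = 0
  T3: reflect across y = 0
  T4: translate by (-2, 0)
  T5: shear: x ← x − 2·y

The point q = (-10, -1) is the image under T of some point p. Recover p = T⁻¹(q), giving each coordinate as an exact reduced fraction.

p = (-5, 3)

T1 = [1 0 -5; 0 1 -4; 0 0 1]
T2·T1 = [1 0 -5; 0 -1 4; 0 0 1]
T3·…·T1 = [1 0 -5; 0 1 -4; 0 0 1]
T4·…·T1 = [1 0 -7; 0 1 -4; 0 0 1]
T5·…·T1 = [1 -2 1; 0 1 -4; 0 0 1]
det M = 1; M⁻¹ = [1 2 7; 0 1 4; 0 0 1]
M⁻¹ · (-10, -1)ᵀ = (-5, 3)ᵀ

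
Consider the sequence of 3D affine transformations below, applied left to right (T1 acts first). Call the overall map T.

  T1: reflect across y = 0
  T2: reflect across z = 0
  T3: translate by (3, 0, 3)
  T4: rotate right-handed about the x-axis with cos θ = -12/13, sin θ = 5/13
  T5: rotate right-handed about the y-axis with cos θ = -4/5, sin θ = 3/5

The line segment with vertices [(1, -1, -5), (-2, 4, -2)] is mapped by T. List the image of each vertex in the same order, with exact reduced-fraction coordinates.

image vertices: (-37/5, -4, 16/5), (-292/65, 23/13, 281/65)

T1 reflect across y = 0: (1, -1, -5) → (1, 1, -5); (-2, 4, -2) → (-2, -4, -2)
T2 reflect across z = 0: (1, 1, -5) → (1, 1, 5); (-2, -4, -2) → (-2, -4, 2)
T3 translate by (3, 0, 3): (1, 1, 5) → (4, 1, 8); (-2, -4, 2) → (1, -4, 5)
T4 rotate right-handed about the x-axis with cos θ = -12/13, sin θ = 5/13: (4, 1, 8) → (4, -4, -7); (1, -4, 5) → (1, 23/13, -80/13)
T5 rotate right-handed about the y-axis with cos θ = -4/5, sin θ = 3/5: (4, -4, -7) → (-37/5, -4, 16/5); (1, 23/13, -80/13) → (-292/65, 23/13, 281/65)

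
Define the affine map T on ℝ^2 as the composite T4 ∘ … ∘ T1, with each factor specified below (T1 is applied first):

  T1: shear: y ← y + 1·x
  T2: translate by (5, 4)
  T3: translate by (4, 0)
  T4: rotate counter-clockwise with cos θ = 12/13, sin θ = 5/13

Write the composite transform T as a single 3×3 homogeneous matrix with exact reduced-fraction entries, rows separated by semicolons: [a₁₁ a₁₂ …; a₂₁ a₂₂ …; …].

T1 = [1 0 0; 1 1 0; 0 0 1]
T2·T1 = [1 0 5; 1 1 4; 0 0 1]
T3·…·T1 = [1 0 9; 1 1 4; 0 0 1]
T4·…·T1 = [7/13 -5/13 88/13; 17/13 12/13 93/13; 0 0 1]

T = [7/13 -5/13 88/13; 17/13 12/13 93/13; 0 0 1]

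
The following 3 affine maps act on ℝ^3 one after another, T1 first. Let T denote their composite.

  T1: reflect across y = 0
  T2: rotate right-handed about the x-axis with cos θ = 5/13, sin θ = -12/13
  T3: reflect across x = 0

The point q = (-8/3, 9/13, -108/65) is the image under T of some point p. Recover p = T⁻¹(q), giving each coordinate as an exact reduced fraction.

T1 = [1 0 0 0; 0 -1 0 0; 0 0 1 0; 0 0 0 1]
T2·T1 = [1 0 0 0; 0 -5/13 12/13 0; 0 12/13 5/13 0; 0 0 0 1]
T3·…·T1 = [-1 0 0 0; 0 -5/13 12/13 0; 0 12/13 5/13 0; 0 0 0 1]
det M = 1; M⁻¹ = [-1 0 0 0; 0 -5/13 12/13 0; 0 12/13 5/13 0; 0 0 0 1]
M⁻¹ · (-8/3, 9/13, -108/65)ᵀ = (8/3, -9/5, 0)ᵀ

p = (8/3, -9/5, 0)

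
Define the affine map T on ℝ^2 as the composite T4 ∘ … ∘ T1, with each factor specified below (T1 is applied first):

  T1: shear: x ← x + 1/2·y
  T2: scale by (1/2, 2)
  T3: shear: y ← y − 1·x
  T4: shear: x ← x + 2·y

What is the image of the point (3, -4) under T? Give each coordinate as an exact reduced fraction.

T1 shear: x ← x + 1/2·y: (3, -4) → (1, -4)
T2 scale by (1/2, 2): (1, -4) → (1/2, -8)
T3 shear: y ← y − 1·x: (1/2, -8) → (1/2, -17/2)
T4 shear: x ← x + 2·y: (1/2, -17/2) → (-33/2, -17/2)

T(p) = (-33/2, -17/2)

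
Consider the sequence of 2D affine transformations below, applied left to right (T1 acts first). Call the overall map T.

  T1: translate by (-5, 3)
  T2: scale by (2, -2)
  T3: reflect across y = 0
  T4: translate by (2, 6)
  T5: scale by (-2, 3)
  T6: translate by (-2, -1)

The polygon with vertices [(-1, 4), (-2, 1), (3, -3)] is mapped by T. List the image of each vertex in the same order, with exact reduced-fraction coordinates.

image vertices: (18, 59), (22, 41), (2, 17)

T1 translate by (-5, 3): (-1, 4) → (-6, 7); (-2, 1) → (-7, 4); (3, -3) → (-2, 0)
T2 scale by (2, -2): (-6, 7) → (-12, -14); (-7, 4) → (-14, -8); (-2, 0) → (-4, 0)
T3 reflect across y = 0: (-12, -14) → (-12, 14); (-14, -8) → (-14, 8); (-4, 0) → (-4, 0)
T4 translate by (2, 6): (-12, 14) → (-10, 20); (-14, 8) → (-12, 14); (-4, 0) → (-2, 6)
T5 scale by (-2, 3): (-10, 20) → (20, 60); (-12, 14) → (24, 42); (-2, 6) → (4, 18)
T6 translate by (-2, -1): (20, 60) → (18, 59); (24, 42) → (22, 41); (4, 18) → (2, 17)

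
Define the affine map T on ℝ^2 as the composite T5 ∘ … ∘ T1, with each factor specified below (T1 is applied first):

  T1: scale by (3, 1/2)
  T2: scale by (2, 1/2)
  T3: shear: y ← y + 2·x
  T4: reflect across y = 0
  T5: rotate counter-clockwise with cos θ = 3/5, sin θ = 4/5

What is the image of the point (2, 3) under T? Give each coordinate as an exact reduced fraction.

T1 scale by (3, 1/2): (2, 3) → (6, 3/2)
T2 scale by (2, 1/2): (6, 3/2) → (12, 3/4)
T3 shear: y ← y + 2·x: (12, 3/4) → (12, 99/4)
T4 reflect across y = 0: (12, 99/4) → (12, -99/4)
T5 rotate counter-clockwise with cos θ = 3/5, sin θ = 4/5: (12, -99/4) → (27, -21/4)

T(p) = (27, -21/4)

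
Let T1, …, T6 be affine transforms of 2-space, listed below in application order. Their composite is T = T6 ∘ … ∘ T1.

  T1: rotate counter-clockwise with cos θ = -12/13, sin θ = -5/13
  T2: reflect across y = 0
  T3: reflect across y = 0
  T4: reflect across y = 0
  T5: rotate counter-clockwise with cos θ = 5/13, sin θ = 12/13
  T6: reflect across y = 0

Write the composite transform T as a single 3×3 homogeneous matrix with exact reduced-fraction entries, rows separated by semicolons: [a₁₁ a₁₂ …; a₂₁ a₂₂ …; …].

T = [-120/169 -119/169 0; 119/169 -120/169 0; 0 0 1]

T1 = [-12/13 5/13 0; -5/13 -12/13 0; 0 0 1]
T2·T1 = [-12/13 5/13 0; 5/13 12/13 0; 0 0 1]
T3·…·T1 = [-12/13 5/13 0; -5/13 -12/13 0; 0 0 1]
T4·…·T1 = [-12/13 5/13 0; 5/13 12/13 0; 0 0 1]
T5·…·T1 = [-120/169 -119/169 0; -119/169 120/169 0; 0 0 1]
T6·…·T1 = [-120/169 -119/169 0; 119/169 -120/169 0; 0 0 1]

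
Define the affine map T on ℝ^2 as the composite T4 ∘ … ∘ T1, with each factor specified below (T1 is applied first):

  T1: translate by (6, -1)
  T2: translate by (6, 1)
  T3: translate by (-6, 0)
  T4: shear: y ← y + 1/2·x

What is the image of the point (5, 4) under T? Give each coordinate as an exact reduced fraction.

T(p) = (11, 19/2)

T1 translate by (6, -1): (5, 4) → (11, 3)
T2 translate by (6, 1): (11, 3) → (17, 4)
T3 translate by (-6, 0): (17, 4) → (11, 4)
T4 shear: y ← y + 1/2·x: (11, 4) → (11, 19/2)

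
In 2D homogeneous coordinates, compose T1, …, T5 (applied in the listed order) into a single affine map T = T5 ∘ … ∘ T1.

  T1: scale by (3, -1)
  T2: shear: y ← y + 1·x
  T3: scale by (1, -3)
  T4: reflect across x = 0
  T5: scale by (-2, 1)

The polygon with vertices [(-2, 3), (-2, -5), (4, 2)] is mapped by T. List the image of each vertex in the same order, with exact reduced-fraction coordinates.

image vertices: (-12, 27), (-12, 3), (24, -30)

T1 scale by (3, -1): (-2, 3) → (-6, -3); (-2, -5) → (-6, 5); (4, 2) → (12, -2)
T2 shear: y ← y + 1·x: (-6, -3) → (-6, -9); (-6, 5) → (-6, -1); (12, -2) → (12, 10)
T3 scale by (1, -3): (-6, -9) → (-6, 27); (-6, -1) → (-6, 3); (12, 10) → (12, -30)
T4 reflect across x = 0: (-6, 27) → (6, 27); (-6, 3) → (6, 3); (12, -30) → (-12, -30)
T5 scale by (-2, 1): (6, 27) → (-12, 27); (6, 3) → (-12, 3); (-12, -30) → (24, -30)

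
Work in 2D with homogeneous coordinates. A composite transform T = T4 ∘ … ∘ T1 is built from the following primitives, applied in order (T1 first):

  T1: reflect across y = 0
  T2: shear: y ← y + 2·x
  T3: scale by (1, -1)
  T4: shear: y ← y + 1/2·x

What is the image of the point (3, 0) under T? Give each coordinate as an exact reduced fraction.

T(p) = (3, -9/2)

T1 reflect across y = 0: (3, 0) → (3, 0)
T2 shear: y ← y + 2·x: (3, 0) → (3, 6)
T3 scale by (1, -1): (3, 6) → (3, -6)
T4 shear: y ← y + 1/2·x: (3, -6) → (3, -9/2)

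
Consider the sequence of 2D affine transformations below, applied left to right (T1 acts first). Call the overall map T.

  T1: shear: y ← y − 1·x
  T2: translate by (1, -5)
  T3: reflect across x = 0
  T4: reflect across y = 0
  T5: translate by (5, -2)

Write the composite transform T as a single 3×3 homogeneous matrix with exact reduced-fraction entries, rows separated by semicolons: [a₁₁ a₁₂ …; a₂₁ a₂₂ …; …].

T1 = [1 0 0; -1 1 0; 0 0 1]
T2·T1 = [1 0 1; -1 1 -5; 0 0 1]
T3·…·T1 = [-1 0 -1; -1 1 -5; 0 0 1]
T4·…·T1 = [-1 0 -1; 1 -1 5; 0 0 1]
T5·…·T1 = [-1 0 4; 1 -1 3; 0 0 1]

T = [-1 0 4; 1 -1 3; 0 0 1]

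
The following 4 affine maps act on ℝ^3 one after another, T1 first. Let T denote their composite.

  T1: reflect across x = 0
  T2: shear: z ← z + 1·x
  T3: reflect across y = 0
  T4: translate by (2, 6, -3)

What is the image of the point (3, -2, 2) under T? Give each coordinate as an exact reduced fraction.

T1 reflect across x = 0: (3, -2, 2) → (-3, -2, 2)
T2 shear: z ← z + 1·x: (-3, -2, 2) → (-3, -2, -1)
T3 reflect across y = 0: (-3, -2, -1) → (-3, 2, -1)
T4 translate by (2, 6, -3): (-3, 2, -1) → (-1, 8, -4)

T(p) = (-1, 8, -4)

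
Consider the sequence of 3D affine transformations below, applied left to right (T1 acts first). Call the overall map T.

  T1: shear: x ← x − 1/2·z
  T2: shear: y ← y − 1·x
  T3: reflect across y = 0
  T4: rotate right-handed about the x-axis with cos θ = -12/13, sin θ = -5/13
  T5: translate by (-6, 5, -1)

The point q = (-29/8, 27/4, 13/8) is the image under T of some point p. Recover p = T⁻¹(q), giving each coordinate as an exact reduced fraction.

p = (3/2, 5, -7/4)

T1 = [1 0 -1/2 0; 0 1 0 0; 0 0 1 0; 0 0 0 1]
T2·T1 = [1 0 -1/2 0; -1 1 1/2 0; 0 0 1 0; 0 0 0 1]
T3·…·T1 = [1 0 -1/2 0; 1 -1 -1/2 0; 0 0 1 0; 0 0 0 1]
T4·…·T1 = [1 0 -1/2 0; -12/13 12/13 11/13 0; -5/13 5/13 -19/26 0; 0 0 0 1]
T5·…·T1 = [1 0 -1/2 -6; -12/13 12/13 11/13 5; -5/13 5/13 -19/26 -1; 0 0 0 1]
det M = -1; M⁻¹ = [1 5/26 -6/13 119/26; 1 12/13 5/13 23/13; 0 5/13 -12/13 -37/13; 0 0 0 1]
M⁻¹ · (-29/8, 27/4, 13/8)ᵀ = (3/2, 5, -7/4)ᵀ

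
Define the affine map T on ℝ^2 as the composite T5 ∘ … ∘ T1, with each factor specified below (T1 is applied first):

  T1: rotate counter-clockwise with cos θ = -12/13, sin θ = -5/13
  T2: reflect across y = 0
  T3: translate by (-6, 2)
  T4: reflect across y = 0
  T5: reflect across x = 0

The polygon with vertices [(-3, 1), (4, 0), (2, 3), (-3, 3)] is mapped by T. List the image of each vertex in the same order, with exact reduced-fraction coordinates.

T1 rotate counter-clockwise with cos θ = -12/13, sin θ = -5/13: (-3, 1) → (41/13, 3/13); (4, 0) → (-48/13, -20/13); (2, 3) → (-9/13, -46/13); (-3, 3) → (51/13, -21/13)
T2 reflect across y = 0: (41/13, 3/13) → (41/13, -3/13); (-48/13, -20/13) → (-48/13, 20/13); (-9/13, -46/13) → (-9/13, 46/13); (51/13, -21/13) → (51/13, 21/13)
T3 translate by (-6, 2): (41/13, -3/13) → (-37/13, 23/13); (-48/13, 20/13) → (-126/13, 46/13); (-9/13, 46/13) → (-87/13, 72/13); (51/13, 21/13) → (-27/13, 47/13)
T4 reflect across y = 0: (-37/13, 23/13) → (-37/13, -23/13); (-126/13, 46/13) → (-126/13, -46/13); (-87/13, 72/13) → (-87/13, -72/13); (-27/13, 47/13) → (-27/13, -47/13)
T5 reflect across x = 0: (-37/13, -23/13) → (37/13, -23/13); (-126/13, -46/13) → (126/13, -46/13); (-87/13, -72/13) → (87/13, -72/13); (-27/13, -47/13) → (27/13, -47/13)

image vertices: (37/13, -23/13), (126/13, -46/13), (87/13, -72/13), (27/13, -47/13)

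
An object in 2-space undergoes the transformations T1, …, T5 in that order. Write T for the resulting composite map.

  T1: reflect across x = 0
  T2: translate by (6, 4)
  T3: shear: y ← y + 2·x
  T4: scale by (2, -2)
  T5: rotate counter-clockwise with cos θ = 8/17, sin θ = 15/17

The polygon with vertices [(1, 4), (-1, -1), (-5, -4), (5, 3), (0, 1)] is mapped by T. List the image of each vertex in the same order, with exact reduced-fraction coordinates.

image vertices: (620/17, -138/17), (622/17, -62/17), (836/17, -22/17), (286/17, -114/17), (606/17, -92/17)

T1 reflect across x = 0: (1, 4) → (-1, 4); (-1, -1) → (1, -1); (-5, -4) → (5, -4); (5, 3) → (-5, 3); (0, 1) → (0, 1)
T2 translate by (6, 4): (-1, 4) → (5, 8); (1, -1) → (7, 3); (5, -4) → (11, 0); (-5, 3) → (1, 7); (0, 1) → (6, 5)
T3 shear: y ← y + 2·x: (5, 8) → (5, 18); (7, 3) → (7, 17); (11, 0) → (11, 22); (1, 7) → (1, 9); (6, 5) → (6, 17)
T4 scale by (2, -2): (5, 18) → (10, -36); (7, 17) → (14, -34); (11, 22) → (22, -44); (1, 9) → (2, -18); (6, 17) → (12, -34)
T5 rotate counter-clockwise with cos θ = 8/17, sin θ = 15/17: (10, -36) → (620/17, -138/17); (14, -34) → (622/17, -62/17); (22, -44) → (836/17, -22/17); (2, -18) → (286/17, -114/17); (12, -34) → (606/17, -92/17)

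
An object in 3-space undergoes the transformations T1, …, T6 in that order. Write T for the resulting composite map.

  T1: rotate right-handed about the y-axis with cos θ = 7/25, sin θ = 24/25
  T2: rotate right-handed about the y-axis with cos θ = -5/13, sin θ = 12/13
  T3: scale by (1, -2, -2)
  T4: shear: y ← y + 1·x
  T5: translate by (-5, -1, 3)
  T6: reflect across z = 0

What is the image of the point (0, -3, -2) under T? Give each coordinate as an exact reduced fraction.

T1 rotate right-handed about the y-axis with cos θ = 7/25, sin θ = 24/25: (0, -3, -2) → (-48/25, -3, -14/25)
T2 rotate right-handed about the y-axis with cos θ = -5/13, sin θ = 12/13: (-48/25, -3, -14/25) → (72/325, -3, 646/325)
T3 scale by (1, -2, -2): (72/325, -3, 646/325) → (72/325, 6, -1292/325)
T4 shear: y ← y + 1·x: (72/325, 6, -1292/325) → (72/325, 2022/325, -1292/325)
T5 translate by (-5, -1, 3): (72/325, 2022/325, -1292/325) → (-1553/325, 1697/325, -317/325)
T6 reflect across z = 0: (-1553/325, 1697/325, -317/325) → (-1553/325, 1697/325, 317/325)

T(p) = (-1553/325, 1697/325, 317/325)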